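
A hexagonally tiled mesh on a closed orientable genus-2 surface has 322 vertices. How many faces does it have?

χ = 2 − 2·2 = -2, and every face is a hexagon so 6F = 2E.
V − E + F = -2 with E = 6F/2 gives 322 − (6/2 − 1)·F = -2, so F = 162 and E = 486.

162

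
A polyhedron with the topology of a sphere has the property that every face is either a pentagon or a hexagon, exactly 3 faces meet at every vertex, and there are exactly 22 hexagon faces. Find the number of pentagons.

Let x be the number of pentagons; then F = 22 + x.
Edge–face incidences: 2E = 6·22 + 5·x = 132 + 5x.
Every vertex has degree 3, so 3V = 2E.
Euler: V − E + F = 2 ⇒ (2E)/3 − E + (22 + x) = 2.
Multiply by 6: 2·(2E) − 3·(2E) + 6·(22 + x) = 12, i.e. 132 + 6x − (132 + 5x) = 12.
Collecting terms: x = 12.
Then 2E = 132 + 5·12 = 192, so E = 96, V = 2E/3 = 64, F = 22 + 12 = 34.

12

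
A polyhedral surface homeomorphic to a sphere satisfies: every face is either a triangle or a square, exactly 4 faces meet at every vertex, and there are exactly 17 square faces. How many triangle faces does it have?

Let x be the number of triangles; then F = 17 + x.
Edge–face incidences: 2E = 4·17 + 3·x = 68 + 3x.
Every vertex has degree 4, so 4V = 2E.
Euler: V − E + F = 2 ⇒ (2E)/4 − E + (17 + x) = 2.
Multiply by 8: 2·(2E) − 4·(2E) + 8·(17 + x) = 16, i.e. 136 + 8x − 2·(68 + 3x) = 16.
Collecting terms: 2x = 16, so x = 8.
Then 2E = 68 + 3·8 = 92, so E = 46, V = 2E/4 = 23, F = 17 + 8 = 25.

8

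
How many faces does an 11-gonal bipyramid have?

A bipyramid over an n-gon has 2n triangular faces and n + 2 vertices: V = 11 + 2 = 13, E = 3·11 = 33, F = 2·11 = 22.

22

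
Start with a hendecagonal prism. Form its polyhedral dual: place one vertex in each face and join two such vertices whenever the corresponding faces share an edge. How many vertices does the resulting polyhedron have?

The base solid has V = 22, E = 33, F = 13.
The dual swaps V and F and preserves E: V′ = F = 13, E′ = E = 33, F′ = V = 22.

13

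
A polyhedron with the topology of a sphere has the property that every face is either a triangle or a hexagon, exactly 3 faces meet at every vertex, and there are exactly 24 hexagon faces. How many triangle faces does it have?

4

Let x be the number of triangles; then F = 24 + x.
Edge–face incidences: 2E = 6·24 + 3·x = 144 + 3x.
Every vertex has degree 3, so 3V = 2E.
Euler: V − E + F = 2 ⇒ (2E)/3 − E + (24 + x) = 2.
Multiply by 6: 2·(2E) − 3·(2E) + 6·(24 + x) = 12, i.e. 144 + 6x − (144 + 3x) = 12.
Collecting terms: 3x = 12, so x = 4.
Then 2E = 144 + 3·4 = 156, so E = 78, V = 2E/3 = 52, F = 24 + 4 = 28.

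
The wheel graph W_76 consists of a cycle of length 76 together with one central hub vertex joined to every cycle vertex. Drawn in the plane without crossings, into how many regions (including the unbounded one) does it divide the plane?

W_76 has V = 76 + 1 = 77 vertices and E = 2·76 = 152 edges.
By Euler's formula F = 2 − V + E = 2 − 77 + 152 = 77.

77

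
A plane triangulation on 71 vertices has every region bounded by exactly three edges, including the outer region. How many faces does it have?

In a plane triangulation 3F = 2E and V − E + F = 2, so F = 2V − 4 = 2·71 − 4 = 138.

138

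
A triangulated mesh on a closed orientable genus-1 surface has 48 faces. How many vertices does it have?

χ = 2 − 2·1 = 0, and every face is a triangle so 3F = 2E.
E = 3·48/2 = 72. Then V = 0 + E − F = 0 + 72 − 48 = 24.

24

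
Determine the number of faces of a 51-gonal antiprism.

An antiprism on an n-gon has two n-gon caps and 2n triangles: V = 2·51 = 102, E = 4·51 = 204, F = 2·51 + 2 = 104.
Check: V − E + F = 102 − 204 + 104 = 2.

104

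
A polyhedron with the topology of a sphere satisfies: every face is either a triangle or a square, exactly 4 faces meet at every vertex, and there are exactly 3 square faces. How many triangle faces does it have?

Let x be the number of triangles; then F = 3 + x.
Edge–face incidences: 2E = 4·3 + 3·x = 12 + 3x.
Every vertex has degree 4, so 4V = 2E.
Euler: V − E + F = 2 ⇒ (2E)/4 − E + (3 + x) = 2.
Multiply by 8: 2·(2E) − 4·(2E) + 8·(3 + x) = 16, i.e. 24 + 8x − 2·(12 + 3x) = 16.
Collecting terms: 2x = 16, so x = 8.
Then 2E = 12 + 3·8 = 36, so E = 18, V = 2E/4 = 9, F = 3 + 8 = 11.

8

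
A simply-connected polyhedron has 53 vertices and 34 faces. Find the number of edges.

Here V − E + F = 2.
E = V + F − (2) = 53 + 34 − (2) = 85.

85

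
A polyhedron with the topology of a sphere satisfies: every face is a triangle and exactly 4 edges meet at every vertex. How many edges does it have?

12

Each face has 3 edges and each edge borders two faces, so 2E = 3F.
Each vertex has degree 4, so 4V = 2E and hence V = 3F/4.
Euler: V − E + F = 2 ⇒ (3F/4) − (3F/2) + F = 2.
Multiply by 8: (6 − 12 + 8)F = 16, i.e. 2F = 16.
So F = 8, E = 3·8/2 = 12, V = 3·8/4 = 6.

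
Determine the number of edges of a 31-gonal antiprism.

124

An antiprism on an n-gon has two n-gon caps and 2n triangles: V = 2·31 = 62, E = 4·31 = 124, F = 2·31 + 2 = 64.
Check: V − E + F = 62 − 124 + 64 = 2.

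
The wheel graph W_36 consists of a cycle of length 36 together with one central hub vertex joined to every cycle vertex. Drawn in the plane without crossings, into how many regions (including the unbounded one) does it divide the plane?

37

W_36 has V = 36 + 1 = 37 vertices and E = 2·36 = 72 edges.
By Euler's formula F = 2 − V + E = 2 − 37 + 72 = 37.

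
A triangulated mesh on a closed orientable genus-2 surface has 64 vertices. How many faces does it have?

χ = 2 − 2·2 = -2, and every face is a triangle so 3F = 2E.
V − E + F = -2 with E = 3F/2 gives 64 − (3/2 − 1)·F = -2, so F = 132 and E = 198.

132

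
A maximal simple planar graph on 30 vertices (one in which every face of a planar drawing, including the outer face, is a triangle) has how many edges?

In a plane triangulation 3F = 2E and V − E + F = 2, so E = 3V − 6 = 3·30 − 6 = 84.

84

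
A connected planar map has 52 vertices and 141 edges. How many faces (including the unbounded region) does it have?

Euler's formula for a connected plane graph: V − E + F = 2, so F = 2 − 52 + 141 = 91.

91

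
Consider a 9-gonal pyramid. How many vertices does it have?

A pyramid on an n-gon base has one n-gon and n triangles: V = 9 + 1 = 10, E = 2·9 = 18, F = 9 + 1 = 10.

10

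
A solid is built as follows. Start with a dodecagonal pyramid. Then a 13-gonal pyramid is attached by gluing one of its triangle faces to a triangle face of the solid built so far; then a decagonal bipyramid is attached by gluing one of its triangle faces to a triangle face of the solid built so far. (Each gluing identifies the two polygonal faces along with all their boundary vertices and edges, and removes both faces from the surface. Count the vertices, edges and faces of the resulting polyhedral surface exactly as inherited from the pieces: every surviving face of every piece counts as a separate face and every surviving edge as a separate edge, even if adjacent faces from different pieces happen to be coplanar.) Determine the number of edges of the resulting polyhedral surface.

A dodecagonal pyramid: V=13, E=24, F=13.
Attach a 13-gonal pyramid (V=14, E=26, F=14) along a 3-gon: merge 3 vertices and 3 edges, delete both glued faces → V=24, E=47, F=25.
Attach a decagonal bipyramid (V=12, E=30, F=20) along a 3-gon: merge 3 vertices and 3 edges, delete both glued faces → V=33, E=74, F=43.
Check: V − E + F = 33 − 74 + 43 = 2.

74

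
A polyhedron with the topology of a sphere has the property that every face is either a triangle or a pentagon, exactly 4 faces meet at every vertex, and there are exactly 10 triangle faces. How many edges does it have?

Let x be the number of pentagons; then F = 10 + x.
Edge–face incidences: 2E = 3·10 + 5·x = 30 + 5x.
Every vertex has degree 4, so 4V = 2E.
Euler: V − E + F = 2 ⇒ (2E)/4 − E + (10 + x) = 2.
Multiply by 8: 2·(2E) − 4·(2E) + 8·(10 + x) = 16, i.e. 80 + 8x − 2·(30 + 5x) = 16.
Collecting terms: −2x + 20 = 16, so −2x = −4, so x = 2.
Then 2E = 30 + 5·2 = 40, so E = 20, V = 2E/4 = 10, F = 10 + 2 = 12.

20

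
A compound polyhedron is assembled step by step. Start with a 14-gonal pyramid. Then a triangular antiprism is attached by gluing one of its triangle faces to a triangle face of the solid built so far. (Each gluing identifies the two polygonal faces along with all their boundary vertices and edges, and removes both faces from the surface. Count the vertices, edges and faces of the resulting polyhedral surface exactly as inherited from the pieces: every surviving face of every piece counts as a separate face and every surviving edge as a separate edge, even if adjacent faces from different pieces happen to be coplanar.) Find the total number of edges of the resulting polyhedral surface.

37

A 14-gonal pyramid: V=15, E=28, F=15.
Attach a triangular antiprism (V=6, E=12, F=8) along a 3-gon: merge 3 vertices and 3 edges, delete both glued faces → V=18, E=37, F=21.
Check: V − E + F = 18 − 37 + 21 = 2.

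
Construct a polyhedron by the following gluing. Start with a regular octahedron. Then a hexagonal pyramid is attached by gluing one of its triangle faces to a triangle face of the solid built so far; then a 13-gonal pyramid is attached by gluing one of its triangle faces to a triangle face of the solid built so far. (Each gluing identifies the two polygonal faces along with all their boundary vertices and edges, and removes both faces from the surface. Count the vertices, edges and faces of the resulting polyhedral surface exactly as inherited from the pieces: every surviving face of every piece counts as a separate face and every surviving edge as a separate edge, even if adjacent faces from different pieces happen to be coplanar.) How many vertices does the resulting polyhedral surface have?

A regular octahedron: V=6, E=12, F=8.
Attach a hexagonal pyramid (V=7, E=12, F=7) along a 3-gon: merge 3 vertices and 3 edges, delete both glued faces → V=10, E=21, F=13.
Attach a 13-gonal pyramid (V=14, E=26, F=14) along a 3-gon: merge 3 vertices and 3 edges, delete both glued faces → V=21, E=44, F=25.
Check: V − E + F = 21 − 44 + 25 = 2.

21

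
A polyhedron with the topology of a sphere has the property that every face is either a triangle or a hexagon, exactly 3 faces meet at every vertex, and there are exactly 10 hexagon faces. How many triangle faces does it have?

Let x be the number of triangles; then F = 10 + x.
Edge–face incidences: 2E = 6·10 + 3·x = 60 + 3x.
Every vertex has degree 3, so 3V = 2E.
Euler: V − E + F = 2 ⇒ (2E)/3 − E + (10 + x) = 2.
Multiply by 6: 2·(2E) − 3·(2E) + 6·(10 + x) = 12, i.e. 60 + 6x − (60 + 3x) = 12.
Collecting terms: 3x = 12, so x = 4.
Then 2E = 60 + 3·4 = 72, so E = 36, V = 2E/3 = 24, F = 10 + 4 = 14.

4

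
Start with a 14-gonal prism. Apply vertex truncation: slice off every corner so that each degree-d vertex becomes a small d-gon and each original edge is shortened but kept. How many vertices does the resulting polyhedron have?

84

The base solid has V = 28, E = 42, F = 16.
Truncation replaces each original edge-end by a new vertex, so V′ = 2E = 84.
Each original edge survives, and each old vertex of degree d contributes d new edges; summing degrees gives Σd = 2E, so E′ = E + 2E = 3E = 126.
Each original face survives and each original vertex becomes one new face: F′ = F + V = 44.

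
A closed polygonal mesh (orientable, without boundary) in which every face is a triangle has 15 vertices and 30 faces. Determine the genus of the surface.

1

Every face is a triangle, so 2E = 3·30 = 90, giving E = 45.
χ = V − E + F = 15 − 45 + 30 = 0.
For a closed orientable surface χ = 2 − 2g, so g = (2 − (0))/2 = 1.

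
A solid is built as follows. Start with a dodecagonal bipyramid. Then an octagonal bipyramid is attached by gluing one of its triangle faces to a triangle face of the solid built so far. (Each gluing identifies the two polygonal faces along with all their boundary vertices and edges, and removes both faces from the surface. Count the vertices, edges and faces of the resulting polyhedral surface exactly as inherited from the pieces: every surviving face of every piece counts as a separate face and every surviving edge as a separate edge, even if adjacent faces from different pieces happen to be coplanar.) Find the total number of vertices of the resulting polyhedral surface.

A dodecagonal bipyramid: V=14, E=36, F=24.
Attach an octagonal bipyramid (V=10, E=24, F=16) along a 3-gon: merge 3 vertices and 3 edges, delete both glued faces → V=21, E=57, F=38.
Check: V − E + F = 21 − 57 + 38 = 2.

21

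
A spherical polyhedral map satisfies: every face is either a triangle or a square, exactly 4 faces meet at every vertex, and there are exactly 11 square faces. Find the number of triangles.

8

Let x be the number of triangles; then F = 11 + x.
Edge–face incidences: 2E = 4·11 + 3·x = 44 + 3x.
Every vertex has degree 4, so 4V = 2E.
Euler: V − E + F = 2 ⇒ (2E)/4 − E + (11 + x) = 2.
Multiply by 8: 2·(2E) − 4·(2E) + 8·(11 + x) = 16, i.e. 88 + 8x − 2·(44 + 3x) = 16.
Collecting terms: 2x = 16, so x = 8.
Then 2E = 44 + 3·8 = 68, so E = 34, V = 2E/4 = 17, F = 11 + 8 = 19.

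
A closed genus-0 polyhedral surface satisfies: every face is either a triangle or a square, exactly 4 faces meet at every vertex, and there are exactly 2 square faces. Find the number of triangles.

8

Let x be the number of triangles; then F = 2 + x.
Edge–face incidences: 2E = 4·2 + 3·x = 8 + 3x.
Every vertex has degree 4, so 4V = 2E.
Euler: V − E + F = 2 ⇒ (2E)/4 − E + (2 + x) = 2.
Multiply by 8: 2·(2E) − 4·(2E) + 8·(2 + x) = 16, i.e. 16 + 8x − 2·(8 + 3x) = 16.
Collecting terms: 2x = 16, so x = 8.
Then 2E = 8 + 3·8 = 32, so E = 16, V = 2E/4 = 8, F = 2 + 8 = 10.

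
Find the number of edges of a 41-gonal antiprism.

An antiprism on an n-gon has two n-gon caps and 2n triangles: V = 2·41 = 82, E = 4·41 = 164, F = 2·41 + 2 = 84.

164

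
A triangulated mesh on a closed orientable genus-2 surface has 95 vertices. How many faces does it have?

χ = 2 − 2·2 = -2, and every face is a triangle so 3F = 2E.
V − E + F = -2 with E = 3F/2 gives 95 − (3/2 − 1)·F = -2, so F = 194 and E = 291.

194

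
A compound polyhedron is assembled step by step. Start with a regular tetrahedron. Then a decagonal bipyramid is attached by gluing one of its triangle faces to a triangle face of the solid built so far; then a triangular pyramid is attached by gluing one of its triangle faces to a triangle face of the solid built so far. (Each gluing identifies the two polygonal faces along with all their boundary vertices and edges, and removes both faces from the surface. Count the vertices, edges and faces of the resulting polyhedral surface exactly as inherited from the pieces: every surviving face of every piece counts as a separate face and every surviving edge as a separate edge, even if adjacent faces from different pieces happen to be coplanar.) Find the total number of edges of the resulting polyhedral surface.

36

A regular tetrahedron: V=4, E=6, F=4.
Attach a decagonal bipyramid (V=12, E=30, F=20) along a 3-gon: merge 3 vertices and 3 edges, delete both glued faces → V=13, E=33, F=22.
Attach a triangular pyramid (V=4, E=6, F=4) along a 3-gon: merge 3 vertices and 3 edges, delete both glued faces → V=14, E=36, F=24.
Check: V − E + F = 14 − 36 + 24 = 2.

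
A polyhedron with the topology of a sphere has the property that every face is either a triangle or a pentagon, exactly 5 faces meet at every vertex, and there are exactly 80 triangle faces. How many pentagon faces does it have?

Let x be the number of pentagons; then F = 80 + x.
Edge–face incidences: 2E = 3·80 + 5·x = 240 + 5x.
Every vertex has degree 5, so 5V = 2E.
Euler: V − E + F = 2 ⇒ (2E)/5 − E + (80 + x) = 2.
Multiply by 10: 2·(2E) − 5·(2E) + 10·(80 + x) = 20, i.e. 800 + 10x − 3·(240 + 5x) = 20.
Collecting terms: −5x + 80 = 20, so −5x = −60, so x = 12.
Then 2E = 240 + 5·12 = 300, so E = 150, V = 2E/5 = 60, F = 80 + 12 = 92.

12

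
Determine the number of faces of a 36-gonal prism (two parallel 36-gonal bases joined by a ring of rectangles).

38

A prism on an n-gon has two n-gon bases and n rectangular sides: V = 2·36 = 72, E = 3·36 = 108, F = 36 + 2 = 38.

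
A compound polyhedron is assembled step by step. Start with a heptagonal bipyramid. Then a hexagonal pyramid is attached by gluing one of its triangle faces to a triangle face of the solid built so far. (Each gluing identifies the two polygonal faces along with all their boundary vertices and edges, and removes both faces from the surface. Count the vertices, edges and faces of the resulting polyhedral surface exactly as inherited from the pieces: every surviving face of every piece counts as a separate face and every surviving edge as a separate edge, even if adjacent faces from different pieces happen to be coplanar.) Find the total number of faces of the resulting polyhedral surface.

19

A heptagonal bipyramid: V=9, E=21, F=14.
Attach a hexagonal pyramid (V=7, E=12, F=7) along a 3-gon: merge 3 vertices and 3 edges, delete both glued faces → V=13, E=30, F=19.
Check: V − E + F = 13 − 30 + 19 = 2.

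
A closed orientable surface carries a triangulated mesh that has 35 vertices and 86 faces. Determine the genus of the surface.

5

Every face is a triangle, so 2E = 3·86 = 258, giving E = 129.
χ = V − E + F = 35 − 129 + 86 = -8.
For a closed orientable surface χ = 2 − 2g, so g = (2 − (-8))/2 = 5.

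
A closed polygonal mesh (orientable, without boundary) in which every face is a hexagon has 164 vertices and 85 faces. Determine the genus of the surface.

Every face is a hexagon, so 2E = 6·85 = 510, giving E = 255.
χ = V − E + F = 164 − 255 + 85 = -6.
For a closed orientable surface χ = 2 − 2g, so g = (2 − (-6))/2 = 4.

4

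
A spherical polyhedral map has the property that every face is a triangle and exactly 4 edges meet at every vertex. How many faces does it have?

8

Each face has 3 edges and each edge borders two faces, so 2E = 3F.
Each vertex has degree 4, so 4V = 2E and hence V = 3F/4.
Euler: V − E + F = 2 ⇒ (3F/4) − (3F/2) + F = 2.
Multiply by 8: (6 − 12 + 8)F = 16, i.e. 2F = 16.
So F = 8, E = 3·8/2 = 12, V = 3·8/4 = 6.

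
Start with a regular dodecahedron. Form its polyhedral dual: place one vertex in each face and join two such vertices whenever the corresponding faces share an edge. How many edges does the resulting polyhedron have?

30

The base solid has V = 20, E = 30, F = 12.
The dual swaps V and F and preserves E: V′ = F = 12, E′ = E = 30, F′ = V = 20.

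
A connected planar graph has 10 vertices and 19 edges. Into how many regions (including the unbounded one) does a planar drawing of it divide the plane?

Euler's formula for a connected plane graph: V − E + F = 2, so F = 2 − 10 + 19 = 11.

11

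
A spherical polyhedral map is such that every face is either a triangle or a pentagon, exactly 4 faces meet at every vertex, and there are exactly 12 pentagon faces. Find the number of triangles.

20

Let x be the number of triangles; then F = 12 + x.
Edge–face incidences: 2E = 5·12 + 3·x = 60 + 3x.
Every vertex has degree 4, so 4V = 2E.
Euler: V − E + F = 2 ⇒ (2E)/4 − E + (12 + x) = 2.
Multiply by 8: 2·(2E) − 4·(2E) + 8·(12 + x) = 16, i.e. 96 + 8x − 2·(60 + 3x) = 16.
Collecting terms: 2x − 24 = 16, so 2x = 40, so x = 20.
Then 2E = 60 + 3·20 = 120, so E = 60, V = 2E/4 = 30, F = 12 + 20 = 32.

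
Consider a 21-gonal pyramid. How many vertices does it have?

A pyramid on an n-gon base has one n-gon and n triangles: V = 21 + 1 = 22, E = 2·21 = 42, F = 21 + 1 = 22.
Check: V − E + F = 22 − 42 + 22 = 2.

22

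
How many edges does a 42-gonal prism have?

A prism on an n-gon has two n-gon bases and n rectangular sides: V = 2·42 = 84, E = 3·42 = 126, F = 42 + 2 = 44.
Check: V − E + F = 84 − 126 + 44 = 2.

126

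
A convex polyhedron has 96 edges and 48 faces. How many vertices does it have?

Here V − E + F = 2.
V = 2 + E − F = 2 + 96 − 48 = 50.

50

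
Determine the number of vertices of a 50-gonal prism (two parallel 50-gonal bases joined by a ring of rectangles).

100

A prism on an n-gon has two n-gon bases and n rectangular sides: V = 2·50 = 100, E = 3·50 = 150, F = 50 + 2 = 52.
Check: V − E + F = 100 − 150 + 52 = 2.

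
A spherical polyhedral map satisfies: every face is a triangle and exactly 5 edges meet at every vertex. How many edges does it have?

Each face has 3 edges and each edge borders two faces, so 2E = 3F.
Each vertex has degree 5, so 5V = 2E and hence V = 3F/5.
Euler: V − E + F = 2 ⇒ (3F/5) − (3F/2) + F = 2.
Multiply by 10: (6 − 15 + 10)F = 20, i.e. 1F = 20.
So F = 20, E = 3·20/2 = 30, V = 3·20/5 = 12.

30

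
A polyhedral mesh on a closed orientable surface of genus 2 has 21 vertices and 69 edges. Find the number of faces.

46

For a closed orientable surface of genus 2, χ = 2 − 2·2 = -2.
F = -2 − V + E = -2 − 21 + 69 = 46.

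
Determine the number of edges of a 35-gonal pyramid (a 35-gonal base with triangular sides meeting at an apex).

70

A pyramid on an n-gon base has one n-gon and n triangles: V = 35 + 1 = 36, E = 2·35 = 70, F = 35 + 1 = 36.
Check: V − E + F = 36 − 70 + 36 = 2.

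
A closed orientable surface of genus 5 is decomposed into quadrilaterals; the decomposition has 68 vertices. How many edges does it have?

χ = 2 − 2·5 = -8, and every face is a square so 4F = 2E.
V − E + F = -8 with E = 4F/2 gives 68 − (4/2 − 1)·F = -8, so F = 76 and E = 152.

152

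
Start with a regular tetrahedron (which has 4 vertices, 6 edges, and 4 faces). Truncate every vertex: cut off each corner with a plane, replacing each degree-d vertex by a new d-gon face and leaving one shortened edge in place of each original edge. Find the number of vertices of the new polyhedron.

Truncation replaces each original edge-end by a new vertex, so V′ = 2E = 12.
Each original edge survives, and each old vertex of degree d contributes d new edges; summing degrees gives Σd = 2E, so E′ = E + 2E = 3E = 18.
Each original face survives and each original vertex becomes one new face: F′ = F + V = 8.

12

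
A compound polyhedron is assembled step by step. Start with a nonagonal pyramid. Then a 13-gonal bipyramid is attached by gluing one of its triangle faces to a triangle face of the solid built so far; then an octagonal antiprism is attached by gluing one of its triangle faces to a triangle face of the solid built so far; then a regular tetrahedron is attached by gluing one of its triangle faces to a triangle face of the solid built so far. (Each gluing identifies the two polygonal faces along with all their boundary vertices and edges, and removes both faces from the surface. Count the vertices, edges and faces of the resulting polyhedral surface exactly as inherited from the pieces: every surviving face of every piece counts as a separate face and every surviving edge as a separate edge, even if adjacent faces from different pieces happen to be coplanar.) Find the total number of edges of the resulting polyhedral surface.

86

A nonagonal pyramid: V=10, E=18, F=10.
Attach a 13-gonal bipyramid (V=15, E=39, F=26) along a 3-gon: merge 3 vertices and 3 edges, delete both glued faces → V=22, E=54, F=34.
Attach an octagonal antiprism (V=16, E=32, F=18) along a 3-gon: merge 3 vertices and 3 edges, delete both glued faces → V=35, E=83, F=50.
Attach a regular tetrahedron (V=4, E=6, F=4) along a 3-gon: merge 3 vertices and 3 edges, delete both glued faces → V=36, E=86, F=52.
Check: V − E + F = 36 − 86 + 52 = 2.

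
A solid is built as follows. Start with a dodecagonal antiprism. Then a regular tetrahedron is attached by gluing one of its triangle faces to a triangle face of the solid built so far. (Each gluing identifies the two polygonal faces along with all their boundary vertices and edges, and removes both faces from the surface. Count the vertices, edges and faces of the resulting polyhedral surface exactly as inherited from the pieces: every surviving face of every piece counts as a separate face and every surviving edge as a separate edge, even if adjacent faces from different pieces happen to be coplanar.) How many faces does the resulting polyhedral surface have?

28

A dodecagonal antiprism: V=24, E=48, F=26.
Attach a regular tetrahedron (V=4, E=6, F=4) along a 3-gon: merge 3 vertices and 3 edges, delete both glued faces → V=25, E=51, F=28.
Check: V − E + F = 25 − 51 + 28 = 2.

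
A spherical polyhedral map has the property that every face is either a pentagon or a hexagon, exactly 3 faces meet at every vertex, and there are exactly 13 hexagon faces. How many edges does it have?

69

Let x be the number of pentagons; then F = 13 + x.
Edge–face incidences: 2E = 6·13 + 5·x = 78 + 5x.
Every vertex has degree 3, so 3V = 2E.
Euler: V − E + F = 2 ⇒ (2E)/3 − E + (13 + x) = 2.
Multiply by 6: 2·(2E) − 3·(2E) + 6·(13 + x) = 12, i.e. 78 + 6x − (78 + 5x) = 12.
Collecting terms: x = 12.
Then 2E = 78 + 5·12 = 138, so E = 69, V = 2E/3 = 46, F = 13 + 12 = 25.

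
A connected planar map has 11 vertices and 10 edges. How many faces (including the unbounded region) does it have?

Euler's formula for a connected plane graph: V − E + F = 2, so F = 2 − 11 + 10 = 1.

1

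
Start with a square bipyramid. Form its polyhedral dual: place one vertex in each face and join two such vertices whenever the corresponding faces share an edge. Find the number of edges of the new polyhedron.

12

The base solid has V = 6, E = 12, F = 8.
The dual swaps V and F and preserves E: V′ = F = 8, E′ = E = 12, F′ = V = 6.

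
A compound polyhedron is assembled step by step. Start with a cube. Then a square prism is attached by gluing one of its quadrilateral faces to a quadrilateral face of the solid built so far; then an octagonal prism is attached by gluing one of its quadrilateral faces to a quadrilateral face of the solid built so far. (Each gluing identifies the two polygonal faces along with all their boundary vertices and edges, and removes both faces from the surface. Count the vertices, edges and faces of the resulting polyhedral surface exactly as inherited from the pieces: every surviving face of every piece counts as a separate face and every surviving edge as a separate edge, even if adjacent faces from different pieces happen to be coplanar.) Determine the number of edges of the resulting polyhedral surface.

A cube: V=8, E=12, F=6.
Attach a square prism (V=8, E=12, F=6) along a 4-gon: merge 4 vertices and 4 edges, delete both glued faces → V=12, E=20, F=10.
Attach an octagonal prism (V=16, E=24, F=10) along a 4-gon: merge 4 vertices and 4 edges, delete both glued faces → V=24, E=40, F=18.
Check: V − E + F = 24 − 40 + 18 = 2.

40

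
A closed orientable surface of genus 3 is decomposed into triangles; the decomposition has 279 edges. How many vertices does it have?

89

χ = 2 − 2·3 = -4, and every face is a triangle so 3F = 2E.
F = 2E/3 = 186. Then V = -4 + E − F = -4 + 279 − 186 = 89.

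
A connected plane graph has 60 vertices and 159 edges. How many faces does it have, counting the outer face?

Euler's formula for a connected plane graph: V − E + F = 2, so F = 2 − 60 + 159 = 101.

101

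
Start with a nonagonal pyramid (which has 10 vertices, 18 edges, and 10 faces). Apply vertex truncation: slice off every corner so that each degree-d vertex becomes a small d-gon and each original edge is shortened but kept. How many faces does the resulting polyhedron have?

Truncation replaces each original edge-end by a new vertex, so V′ = 2E = 36.
Each original edge survives, and each old vertex of degree d contributes d new edges; summing degrees gives Σd = 2E, so E′ = E + 2E = 3E = 54.
Each original face survives and each original vertex becomes one new face: F′ = F + V = 20.

20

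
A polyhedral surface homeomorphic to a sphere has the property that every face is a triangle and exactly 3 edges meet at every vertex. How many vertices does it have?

Each face has 3 edges and each edge borders two faces, so 2E = 3F.
Each vertex has degree 3, so 3V = 2E and hence V = 3F/3.
Euler: V − E + F = 2 ⇒ (3F/3) − (3F/2) + F = 2.
Multiply by 6: (6 − 9 + 6)F = 12, i.e. 3F = 12.
So F = 4, E = 3·4/2 = 6, V = 3·4/3 = 4.

4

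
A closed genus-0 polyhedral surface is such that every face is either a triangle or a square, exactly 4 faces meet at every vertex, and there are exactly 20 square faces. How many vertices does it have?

Let x be the number of triangles; then F = 20 + x.
Edge–face incidences: 2E = 4·20 + 3·x = 80 + 3x.
Every vertex has degree 4, so 4V = 2E.
Euler: V − E + F = 2 ⇒ (2E)/4 − E + (20 + x) = 2.
Multiply by 8: 2·(2E) − 4·(2E) + 8·(20 + x) = 16, i.e. 160 + 8x − 2·(80 + 3x) = 16.
Collecting terms: 2x = 16, so x = 8.
Then 2E = 80 + 3·8 = 104, so E = 52, V = 2E/4 = 26, F = 20 + 8 = 28.

26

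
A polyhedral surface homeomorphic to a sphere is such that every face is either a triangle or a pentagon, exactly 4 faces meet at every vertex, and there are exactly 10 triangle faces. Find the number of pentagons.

Let x be the number of pentagons; then F = 10 + x.
Edge–face incidences: 2E = 3·10 + 5·x = 30 + 5x.
Every vertex has degree 4, so 4V = 2E.
Euler: V − E + F = 2 ⇒ (2E)/4 − E + (10 + x) = 2.
Multiply by 8: 2·(2E) − 4·(2E) + 8·(10 + x) = 16, i.e. 80 + 8x − 2·(30 + 5x) = 16.
Collecting terms: −2x + 20 = 16, so −2x = −4, so x = 2.
Then 2E = 30 + 5·2 = 40, so E = 20, V = 2E/4 = 10, F = 10 + 2 = 12.

2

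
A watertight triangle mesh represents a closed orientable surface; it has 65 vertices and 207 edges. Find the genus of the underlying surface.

Every face is a triangle and each edge borders two faces, so 3F = 2·207, giving F = 138.
χ = V − E + F = 65 − 207 + 138 = -4.
For a closed orientable surface χ = 2 − 2g, so g = (2 − (-4))/2 = 3.

3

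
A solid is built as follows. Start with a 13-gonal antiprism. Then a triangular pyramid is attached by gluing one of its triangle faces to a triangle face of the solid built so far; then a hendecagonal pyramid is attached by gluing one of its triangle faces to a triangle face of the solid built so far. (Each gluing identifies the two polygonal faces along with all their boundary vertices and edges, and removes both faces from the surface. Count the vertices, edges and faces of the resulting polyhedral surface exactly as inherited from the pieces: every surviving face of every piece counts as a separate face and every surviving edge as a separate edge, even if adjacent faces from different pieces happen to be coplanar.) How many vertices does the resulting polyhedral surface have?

36

A 13-gonal antiprism: V=26, E=52, F=28.
Attach a triangular pyramid (V=4, E=6, F=4) along a 3-gon: merge 3 vertices and 3 edges, delete both glued faces → V=27, E=55, F=30.
Attach a hendecagonal pyramid (V=12, E=22, F=12) along a 3-gon: merge 3 vertices and 3 edges, delete both glued faces → V=36, E=74, F=40.
Check: V − E + F = 36 − 74 + 40 = 2.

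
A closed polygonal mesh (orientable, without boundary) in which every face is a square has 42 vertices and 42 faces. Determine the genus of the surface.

Every face is a square, so 2E = 4·42 = 168, giving E = 84.
χ = V − E + F = 42 − 84 + 42 = 0.
For a closed orientable surface χ = 2 − 2g, so g = (2 − (0))/2 = 1.

1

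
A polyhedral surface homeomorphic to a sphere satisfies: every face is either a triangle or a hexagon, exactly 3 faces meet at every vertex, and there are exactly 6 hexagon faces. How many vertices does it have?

Let x be the number of triangles; then F = 6 + x.
Edge–face incidences: 2E = 6·6 + 3·x = 36 + 3x.
Every vertex has degree 3, so 3V = 2E.
Euler: V − E + F = 2 ⇒ (2E)/3 − E + (6 + x) = 2.
Multiply by 6: 2·(2E) − 3·(2E) + 6·(6 + x) = 12, i.e. 36 + 6x − (36 + 3x) = 12.
Collecting terms: 3x = 12, so x = 4.
Then 2E = 36 + 3·4 = 48, so E = 24, V = 2E/3 = 16, F = 6 + 4 = 10.

16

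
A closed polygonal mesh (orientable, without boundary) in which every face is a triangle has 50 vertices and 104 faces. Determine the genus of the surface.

2

Every face is a triangle, so 2E = 3·104 = 312, giving E = 156.
χ = V − E + F = 50 − 156 + 104 = -2.
For a closed orientable surface χ = 2 − 2g, so g = (2 − (-2))/2 = 2.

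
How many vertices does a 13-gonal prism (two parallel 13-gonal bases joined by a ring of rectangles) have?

26

A prism on an n-gon has two n-gon bases and n rectangular sides: V = 2·13 = 26, E = 3·13 = 39, F = 13 + 2 = 15.
Check: V − E + F = 26 − 39 + 15 = 2.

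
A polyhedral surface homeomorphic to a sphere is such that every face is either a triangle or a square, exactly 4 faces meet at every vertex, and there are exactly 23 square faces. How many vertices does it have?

Let x be the number of triangles; then F = 23 + x.
Edge–face incidences: 2E = 4·23 + 3·x = 92 + 3x.
Every vertex has degree 4, so 4V = 2E.
Euler: V − E + F = 2 ⇒ (2E)/4 − E + (23 + x) = 2.
Multiply by 8: 2·(2E) − 4·(2E) + 8·(23 + x) = 16, i.e. 184 + 8x − 2·(92 + 3x) = 16.
Collecting terms: 2x = 16, so x = 8.
Then 2E = 92 + 3·8 = 116, so E = 58, V = 2E/4 = 29, F = 23 + 8 = 31.

29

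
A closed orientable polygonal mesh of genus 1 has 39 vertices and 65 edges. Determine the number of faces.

26

For a closed orientable surface of genus 1, χ = 2 − 2·1 = 0.
F = 0 − V + E = 0 − 39 + 65 = 26.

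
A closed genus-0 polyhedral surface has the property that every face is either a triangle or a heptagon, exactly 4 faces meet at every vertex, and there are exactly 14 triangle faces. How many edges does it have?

28

Let x be the number of heptagons; then F = 14 + x.
Edge–face incidences: 2E = 3·14 + 7·x = 42 + 7x.
Every vertex has degree 4, so 4V = 2E.
Euler: V − E + F = 2 ⇒ (2E)/4 − E + (14 + x) = 2.
Multiply by 8: 2·(2E) − 4·(2E) + 8·(14 + x) = 16, i.e. 112 + 8x − 2·(42 + 7x) = 16.
Collecting terms: −6x + 28 = 16, so −6x = −12, so x = 2.
Then 2E = 42 + 7·2 = 56, so E = 28, V = 2E/4 = 14, F = 14 + 2 = 16.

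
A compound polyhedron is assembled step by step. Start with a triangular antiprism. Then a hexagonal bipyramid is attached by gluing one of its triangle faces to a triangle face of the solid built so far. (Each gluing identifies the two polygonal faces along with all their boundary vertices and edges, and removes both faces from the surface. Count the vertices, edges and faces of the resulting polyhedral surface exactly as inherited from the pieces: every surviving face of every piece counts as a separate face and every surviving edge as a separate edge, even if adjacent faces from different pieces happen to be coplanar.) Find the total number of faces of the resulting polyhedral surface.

A triangular antiprism: V=6, E=12, F=8.
Attach a hexagonal bipyramid (V=8, E=18, F=12) along a 3-gon: merge 3 vertices and 3 edges, delete both glued faces → V=11, E=27, F=18.
Check: V − E + F = 11 − 27 + 18 = 2.

18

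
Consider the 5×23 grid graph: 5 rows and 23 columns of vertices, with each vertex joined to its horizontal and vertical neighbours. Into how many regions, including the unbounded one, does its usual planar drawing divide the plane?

89

The grid has V = 5·23 = 115 vertices and E = 5·22 + 23·4 = 202 edges.
F = 2 − V + E = 2 − 115 + 202 = 89.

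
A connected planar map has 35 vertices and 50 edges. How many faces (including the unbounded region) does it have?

Euler's formula for a connected plane graph: V − E + F = 2, so F = 2 − 35 + 50 = 17.

17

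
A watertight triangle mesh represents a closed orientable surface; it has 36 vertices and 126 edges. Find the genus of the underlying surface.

Every face is a triangle and each edge borders two faces, so 3F = 2·126, giving F = 84.
χ = V − E + F = 36 − 126 + 84 = -6.
For a closed orientable surface χ = 2 − 2g, so g = (2 − (-6))/2 = 4.

4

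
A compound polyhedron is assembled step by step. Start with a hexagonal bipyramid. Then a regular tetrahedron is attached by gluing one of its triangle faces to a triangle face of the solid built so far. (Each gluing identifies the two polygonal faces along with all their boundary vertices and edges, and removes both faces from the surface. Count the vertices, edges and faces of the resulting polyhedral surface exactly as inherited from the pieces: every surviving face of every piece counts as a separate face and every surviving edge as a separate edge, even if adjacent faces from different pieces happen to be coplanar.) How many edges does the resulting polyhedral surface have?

A hexagonal bipyramid: V=8, E=18, F=12.
Attach a regular tetrahedron (V=4, E=6, F=4) along a 3-gon: merge 3 vertices and 3 edges, delete both glued faces → V=9, E=21, F=14.
Check: V − E + F = 9 − 21 + 14 = 2.

21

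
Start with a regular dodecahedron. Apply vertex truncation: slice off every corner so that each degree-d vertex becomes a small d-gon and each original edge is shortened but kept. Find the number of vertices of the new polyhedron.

60

The base solid has V = 20, E = 30, F = 12.
Truncation replaces each original edge-end by a new vertex, so V′ = 2E = 60.
Each original edge survives, and each old vertex of degree d contributes d new edges; summing degrees gives Σd = 2E, so E′ = E + 2E = 3E = 90.
Each original face survives and each original vertex becomes one new face: F′ = F + V = 32.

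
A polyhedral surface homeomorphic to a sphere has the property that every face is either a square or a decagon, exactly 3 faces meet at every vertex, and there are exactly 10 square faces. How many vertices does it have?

Let x be the number of decagons; then F = 10 + x.
Edge–face incidences: 2E = 4·10 + 10·x = 40 + 10x.
Every vertex has degree 3, so 3V = 2E.
Euler: V − E + F = 2 ⇒ (2E)/3 − E + (10 + x) = 2.
Multiply by 6: 2·(2E) − 3·(2E) + 6·(10 + x) = 12, i.e. 60 + 6x − (40 + 10x) = 12.
Collecting terms: −4x + 20 = 12, so −4x = −8, so x = 2.
Then 2E = 40 + 10·2 = 60, so E = 30, V = 2E/3 = 20, F = 10 + 2 = 12.

20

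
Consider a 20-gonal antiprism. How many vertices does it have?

40

An antiprism on an n-gon has two n-gon caps and 2n triangles: V = 2·20 = 40, E = 4·20 = 80, F = 2·20 + 2 = 42.
Check: V − E + F = 40 − 80 + 42 = 2.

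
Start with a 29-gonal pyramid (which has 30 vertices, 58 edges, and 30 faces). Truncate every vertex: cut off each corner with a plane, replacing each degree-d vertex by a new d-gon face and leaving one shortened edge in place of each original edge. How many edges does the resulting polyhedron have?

174

Truncation replaces each original edge-end by a new vertex, so V′ = 2E = 116.
Each original edge survives, and each old vertex of degree d contributes d new edges; summing degrees gives Σd = 2E, so E′ = E + 2E = 3E = 174.
Each original face survives and each original vertex becomes one new face: F′ = F + V = 60.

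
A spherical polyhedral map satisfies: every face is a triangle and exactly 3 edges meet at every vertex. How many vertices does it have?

Each face has 3 edges and each edge borders two faces, so 2E = 3F.
Each vertex has degree 3, so 3V = 2E and hence V = 3F/3.
Euler: V − E + F = 2 ⇒ (3F/3) − (3F/2) + F = 2.
Multiply by 6: (6 − 9 + 6)F = 12, i.e. 3F = 12.
So F = 4, E = 3·4/2 = 6, V = 3·4/3 = 4.

4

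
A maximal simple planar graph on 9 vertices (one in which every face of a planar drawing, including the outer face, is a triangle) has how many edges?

21

In a plane triangulation 3F = 2E and V − E + F = 2, so E = 3V − 6 = 3·9 − 6 = 21.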